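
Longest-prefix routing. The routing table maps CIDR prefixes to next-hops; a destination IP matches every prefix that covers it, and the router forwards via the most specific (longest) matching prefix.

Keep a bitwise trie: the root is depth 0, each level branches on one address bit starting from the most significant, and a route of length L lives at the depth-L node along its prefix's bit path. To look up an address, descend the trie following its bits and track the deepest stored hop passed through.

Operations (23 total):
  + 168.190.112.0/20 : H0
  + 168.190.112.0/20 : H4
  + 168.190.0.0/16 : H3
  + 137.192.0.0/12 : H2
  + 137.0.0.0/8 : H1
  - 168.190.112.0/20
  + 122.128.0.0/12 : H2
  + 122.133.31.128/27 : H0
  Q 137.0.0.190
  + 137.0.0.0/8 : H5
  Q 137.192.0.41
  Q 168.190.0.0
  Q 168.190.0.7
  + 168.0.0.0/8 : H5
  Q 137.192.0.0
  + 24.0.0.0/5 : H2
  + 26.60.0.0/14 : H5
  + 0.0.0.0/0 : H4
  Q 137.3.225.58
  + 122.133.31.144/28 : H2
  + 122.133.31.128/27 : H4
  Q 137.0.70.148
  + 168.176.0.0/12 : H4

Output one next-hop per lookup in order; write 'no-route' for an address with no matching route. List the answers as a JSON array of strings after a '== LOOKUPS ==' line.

Trace:
  + 168.190.112.0/20 (H0) depth=20
  + 168.190.112.0/20 (H4) depth=20
  + 168.190.0.0/16 (H3) depth=16
  + 137.192.0.0/12 (H2) depth=12
  + 137.0.0.0/8 (H1) depth=8
  - 168.190.112.0/20 clear@20
  + 122.128.0.0/12 (H2) depth=12
  + 122.133.31.128/27 (H0) depth=27
  ? 137.0.0.190  path d0:-→d1:-→d2:-→d3:-→d4:-→d5:-→d6:-→d7:-→d8:H1  best=H1
  + 137.0.0.0/8 (H5) depth=8
  ? 137.192.0.41  path d0:-→d1:-→d2:-→d3:-→d4:-→d5:-→d6:-→d7:-→d8:H5→d9:-→d10:-→d11:-→d12:H2  best=H2
  ? 168.190.0.0  path d0:-→d1:-→d2:-→d3:-→d4:-→d5:-→d6:-→d7:-→d8:-→d9:-→d10:-→d11:-→d12:-→d13:-→d14:-→d15:-→d16:H3→d17:-  best=H3
  ? 168.190.0.7  path d0:-→d1:-→d2:-→d3:-→d4:-→d5:-→d6:-→d7:-→d8:-→d9:-→d10:-→d11:-→d12:-→d13:-→d14:-→d15:-→d16:H3→d17:-  best=H3
  + 168.0.0.0/8 (H5) depth=8
  ? 137.192.0.0  path d0:-→d1:-→d2:-→d3:-→d4:-→d5:-→d6:-→d7:-→d8:H5→d9:-→d10:-→d11:-→d12:H2  best=H2
  + 24.0.0.0/5 (H2) depth=5
  + 26.60.0.0/14 (H5) depth=14
  + 0.0.0.0/0 (H4) depth=0
  ? 137.3.225.58  path d0:H4→d1:-→d2:-→d3:-→d4:-→d5:-→d6:-→d7:-→d8:H5  best=H5
  + 122.133.31.144/28 (H2) depth=28
  + 122.133.31.128/27 (H4) depth=27
  ? 137.0.70.148  path d0:H4→d1:-→d2:-→d3:-→d4:-→d5:-→d6:-→d7:-→d8:H5  best=H5
  + 168.176.0.0/12 (H4) depth=12

== LOOKUPS ==
["H1","H2","H3","H3","H2","H5","H5"]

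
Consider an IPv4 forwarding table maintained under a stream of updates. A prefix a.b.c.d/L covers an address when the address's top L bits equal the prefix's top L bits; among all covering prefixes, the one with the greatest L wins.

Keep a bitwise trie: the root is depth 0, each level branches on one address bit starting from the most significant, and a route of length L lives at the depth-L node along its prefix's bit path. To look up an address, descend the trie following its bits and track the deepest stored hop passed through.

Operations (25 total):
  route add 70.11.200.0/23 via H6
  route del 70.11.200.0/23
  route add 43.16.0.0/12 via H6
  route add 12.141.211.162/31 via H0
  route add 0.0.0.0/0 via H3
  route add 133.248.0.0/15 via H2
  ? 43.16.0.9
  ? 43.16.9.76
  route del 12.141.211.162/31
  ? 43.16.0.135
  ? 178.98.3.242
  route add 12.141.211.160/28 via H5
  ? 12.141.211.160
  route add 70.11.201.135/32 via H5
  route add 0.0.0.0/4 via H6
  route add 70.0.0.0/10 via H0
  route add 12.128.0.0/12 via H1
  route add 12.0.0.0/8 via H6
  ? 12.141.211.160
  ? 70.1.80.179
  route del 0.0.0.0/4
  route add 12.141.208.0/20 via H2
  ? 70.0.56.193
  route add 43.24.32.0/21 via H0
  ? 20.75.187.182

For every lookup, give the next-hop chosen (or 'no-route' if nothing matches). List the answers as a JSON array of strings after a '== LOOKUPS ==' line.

Trace:
  add 70.11.200.0/23 -> H6 at depth 23
  - 70.11.200.0/23 clear@23
  add 43.16.0.0/12 -> H6 at depth 12
  add 12.141.211.162/31 -> H0 at depth 31
  add 0.0.0.0/0 -> H3 at depth 0
  add 133.248.0.0/15 -> H2 at depth 15
  lookup 43.16.0.9: bits 001010110001 walk d0:H3→d1:-→d2:-→d3:-→d4:-→d5:-→d6:-→d7:-→d8:-→d9:-→d10:-→d11:-→d12:H6 -> H6
  lookup 43.16.9.76: bits 001010110001 walk d0:H3→d1:-→d2:-→d3:-→d4:-→d5:-→d6:-→d7:-→d8:-→d9:-→d10:-→d11:-→d12:H6 -> H6
  - 12.141.211.162/31 clear@31
  lookup 43.16.0.135: bits 001010110001 walk d0:H3→d1:-→d2:-→d3:-→d4:-→d5:-→d6:-→d7:-→d8:-→d9:-→d10:-→d11:-→d12:H6 -> H6
  lookup 178.98.3.242: bits 10 walk d0:H3→d1:-→d2:- -> H3
  add 12.141.211.160/28 -> H5 at depth 28
  lookup 12.141.211.160: bits 000011001000110111010011101000 walk d0:H3→d1:-→d2:-→d3:-→d4:-→d5:-→d6:-→d7:-→d8:-→d9:-→d10:-→d11:-→d12:-→d13:-→d14:-→d15:-→d16:-→d17:-→d18:-→d19:-→d20:-→d21:-→d22:-→d23:-→d24:-→d25:-→d26:-→d27:-→d28:H5→d29:-→d30:- -> H5
  add 70.11.201.135/32 -> H5 at depth 32
  add 0.0.0.0/4 -> H6 at depth 4
  add 70.0.0.0/10 -> H0 at depth 10
  add 12.128.0.0/12 -> H1 at depth 12
  add 12.0.0.0/8 -> H6 at depth 8
  lookup 12.141.211.160: bits 000011001000110111010011101000 walk d0:H3→d1:-→d2:-→d3:-→d4:H6→d5:-→d6:-→d7:-→d8:H6→d9:-→d10:-→d11:-→d12:H1→d13:-→d14:-→d15:-→d16:-→d17:-→d18:-→d19:-→d20:-→d21:-→d22:-→d23:-→d24:-→d25:-→d26:-→d27:-→d28:H5→d29:-→d30:- -> H5
  lookup 70.1.80.179: bits 010001100000 walk d0:H3→d1:-→d2:-→d3:-→d4:-→d5:-→d6:-→d7:-→d8:-→d9:-→d10:H0→d11:-→d12:- -> H0
  - 0.0.0.0/4 clear@4
  add 12.141.208.0/20 -> H2 at depth 20
  lookup 70.0.56.193: bits 010001100000 walk d0:H3→d1:-→d2:-→d3:-→d4:-→d5:-→d6:-→d7:-→d8:-→d9:-→d10:H0→d11:-→d12:- -> H0
  add 43.24.32.0/21 -> H0 at depth 21
  lookup 20.75.187.182: bits 000 walk d0:H3→d1:-→d2:-→d3:- -> H3

== LOOKUPS ==
["H6","H6","H6","H3","H5","H5","H0","H0","H3"]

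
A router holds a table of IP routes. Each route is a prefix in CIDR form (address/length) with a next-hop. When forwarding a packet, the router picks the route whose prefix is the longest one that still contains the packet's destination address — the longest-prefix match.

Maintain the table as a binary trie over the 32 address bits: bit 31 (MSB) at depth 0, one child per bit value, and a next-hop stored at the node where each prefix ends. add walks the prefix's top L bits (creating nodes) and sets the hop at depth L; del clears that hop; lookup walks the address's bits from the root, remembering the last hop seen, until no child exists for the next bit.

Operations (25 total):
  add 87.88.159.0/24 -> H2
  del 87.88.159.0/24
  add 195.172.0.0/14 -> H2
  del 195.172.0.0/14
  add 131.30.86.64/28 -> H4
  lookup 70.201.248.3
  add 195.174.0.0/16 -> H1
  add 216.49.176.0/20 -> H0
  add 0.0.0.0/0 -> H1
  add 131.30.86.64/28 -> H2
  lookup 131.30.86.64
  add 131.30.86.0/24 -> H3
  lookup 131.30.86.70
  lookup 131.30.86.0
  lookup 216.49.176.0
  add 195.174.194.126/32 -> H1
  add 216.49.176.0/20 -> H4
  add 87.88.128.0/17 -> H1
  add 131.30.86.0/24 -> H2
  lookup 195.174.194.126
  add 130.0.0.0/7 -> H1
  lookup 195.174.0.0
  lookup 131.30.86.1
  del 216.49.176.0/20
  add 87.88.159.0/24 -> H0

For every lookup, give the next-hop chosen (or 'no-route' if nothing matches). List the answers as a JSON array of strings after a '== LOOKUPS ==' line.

Apply in order:
  add 87.88.159.0/24 -> H2 at depth 24
  del 87.88.159.0/24 (clear depth 24)
  add 195.172.0.0/14 -> H2 at depth 14
  del 195.172.0.0/14 (clear depth 14)
  add 131.30.86.64/28 -> H4 at depth 28
  Q 70.201.248.3: descend 010 ; hops seen [∅] ; pick no-route
  add 195.174.0.0/16 -> H1 at depth 16
  add 216.49.176.0/20 -> H0 at depth 20
  add 0.0.0.0/0 -> H1 at depth 0
  add 131.30.86.64/28 -> H2 at depth 28
  Q 131.30.86.64: descend 1000001100011110010101100100 ; hops seen [H1,H2] ; pick H2
  add 131.30.86.0/24 -> H3 at depth 24
  Q 131.30.86.70: descend 1000001100011110010101100100 ; hops seen [H1,H3,H2] ; pick H2
  Q 131.30.86.0: descend 1000001100011110010101100 ; hops seen [H1,H3] ; pick H3
  Q 216.49.176.0: descend 11011000001100011011 ; hops seen [H1,H0] ; pick H0
  add 195.174.194.126/32 -> H1 at depth 32
  add 216.49.176.0/20 -> H4 at depth 20
  add 87.88.128.0/17 -> H1 at depth 17
  add 131.30.86.0/24 -> H2 at depth 24
  Q 195.174.194.126: descend 11000011101011101100001001111110 ; hops seen [H1,H1,H1] ; pick H1
  add 130.0.0.0/7 -> H1 at depth 7
  Q 195.174.0.0: descend 1100001110101110 ; hops seen [H1,H1] ; pick H1
  Q 131.30.86.1: descend 1000001100011110010101100 ; hops seen [H1,H1,H2] ; pick H2
  del 216.49.176.0/20 (clear depth 20)
  add 87.88.159.0/24 -> H0 at depth 24

== LOOKUPS ==
["no-route","H2","H2","H3","H0","H1","H1","H2"]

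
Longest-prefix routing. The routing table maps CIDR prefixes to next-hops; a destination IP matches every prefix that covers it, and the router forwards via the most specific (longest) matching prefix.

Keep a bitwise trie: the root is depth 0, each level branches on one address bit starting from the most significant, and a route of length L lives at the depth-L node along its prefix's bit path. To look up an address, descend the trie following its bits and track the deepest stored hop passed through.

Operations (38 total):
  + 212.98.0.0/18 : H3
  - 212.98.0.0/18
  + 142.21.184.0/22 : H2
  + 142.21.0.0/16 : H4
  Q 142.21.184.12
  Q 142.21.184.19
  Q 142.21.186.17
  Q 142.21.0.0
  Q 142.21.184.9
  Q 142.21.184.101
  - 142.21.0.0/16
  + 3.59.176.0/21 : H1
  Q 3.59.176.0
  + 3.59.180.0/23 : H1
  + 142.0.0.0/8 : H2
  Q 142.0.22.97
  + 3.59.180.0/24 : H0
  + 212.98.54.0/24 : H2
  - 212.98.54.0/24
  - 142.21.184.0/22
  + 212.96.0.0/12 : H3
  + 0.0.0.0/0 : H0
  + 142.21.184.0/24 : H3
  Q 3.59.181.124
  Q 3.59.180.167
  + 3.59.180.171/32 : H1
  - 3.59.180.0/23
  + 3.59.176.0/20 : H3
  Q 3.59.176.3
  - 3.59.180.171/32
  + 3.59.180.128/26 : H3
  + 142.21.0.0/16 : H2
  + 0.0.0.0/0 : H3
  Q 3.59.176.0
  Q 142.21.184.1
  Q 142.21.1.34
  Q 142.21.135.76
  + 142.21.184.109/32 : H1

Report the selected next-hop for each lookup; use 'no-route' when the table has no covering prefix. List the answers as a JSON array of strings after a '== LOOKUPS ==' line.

Process each operation:
  add 212.98.0.0/18 -> H3 at depth 18
  - 212.98.0.0/18 clear@18
  add 142.21.184.0/22 -> H2 at depth 22
  add 142.21.0.0/16 -> H4 at depth 16
  ? 142.21.184.12  path d0:-→d1:-→d2:-→d3:-→d4:-→d5:-→d6:-→d7:-→d8:-→d9:-→d10:-→d11:-→d12:-→d13:-→d14:-→d15:-→d16:H4→d17:-→d18:-→d19:-→d20:-→d21:-→d22:H2  best=H2
  ? 142.21.184.19  path d0:-→d1:-→d2:-→d3:-→d4:-→d5:-→d6:-→d7:-→d8:-→d9:-→d10:-→d11:-→d12:-→d13:-→d14:-→d15:-→d16:H4→d17:-→d18:-→d19:-→d20:-→d21:-→d22:H2  best=H2
  ? 142.21.186.17  path d0:-→d1:-→d2:-→d3:-→d4:-→d5:-→d6:-→d7:-→d8:-→d9:-→d10:-→d11:-→d12:-→d13:-→d14:-→d15:-→d16:H4→d17:-→d18:-→d19:-→d20:-→d21:-→d22:H2  best=H2
  ? 142.21.0.0  path d0:-→d1:-→d2:-→d3:-→d4:-→d5:-→d6:-→d7:-→d8:-→d9:-→d10:-→d11:-→d12:-→d13:-→d14:-→d15:-→d16:H4  best=H4
  ? 142.21.184.9  path d0:-→d1:-→d2:-→d3:-→d4:-→d5:-→d6:-→d7:-→d8:-→d9:-→d10:-→d11:-→d12:-→d13:-→d14:-→d15:-→d16:H4→d17:-→d18:-→d19:-→d20:-→d21:-→d22:H2  best=H2
  ? 142.21.184.101  path d0:-→d1:-→d2:-→d3:-→d4:-→d5:-→d6:-→d7:-→d8:-→d9:-→d10:-→d11:-→d12:-→d13:-→d14:-→d15:-→d16:H4→d17:-→d18:-→d19:-→d20:-→d21:-→d22:H2  best=H2
  - 142.21.0.0/16 clear@16
  add 3.59.176.0/21 -> H1 at depth 21
  ? 3.59.176.0  path d0:-→d1:-→d2:-→d3:-→d4:-→d5:-→d6:-→d7:-→d8:-→d9:-→d10:-→d11:-→d12:-→d13:-→d14:-→d15:-→d16:-→d17:-→d18:-→d19:-→d20:-→d21:H1  best=H1
  add 3.59.180.0/23 -> H1 at depth 23
  add 142.0.0.0/8 -> H2 at depth 8
  ? 142.0.22.97  path d0:-→d1:-→d2:-→d3:-→d4:-→d5:-→d6:-→d7:-→d8:H2→d9:-→d10:-→d11:-  best=H2
  add 3.59.180.0/24 -> H0 at depth 24
  add 212.98.54.0/24 -> H2 at depth 24
  - 212.98.54.0/24 clear@24
  - 142.21.184.0/22 clear@22
  add 212.96.0.0/12 -> H3 at depth 12
  add 0.0.0.0/0 -> H0 at depth 0
  add 142.21.184.0/24 -> H3 at depth 24
  ? 3.59.181.124  path d0:H0→d1:-→d2:-→d3:-→d4:-→d5:-→d6:-→d7:-→d8:-→d9:-→d10:-→d11:-→d12:-→d13:-→d14:-→d15:-→d16:-→d17:-→d18:-→d19:-→d20:-→d21:H1→d22:-→d23:H1  best=H1
  ? 3.59.180.167  path d0:H0→d1:-→d2:-→d3:-→d4:-→d5:-→d6:-→d7:-→d8:-→d9:-→d10:-→d11:-→d12:-→d13:-→d14:-→d15:-→d16:-→d17:-→d18:-→d19:-→d20:-→d21:H1→d22:-→d23:H1→d24:H0  best=H0
  add 3.59.180.171/32 -> H1 at depth 32
  - 3.59.180.0/23 clear@23
  add 3.59.176.0/20 -> H3 at depth 20
  ? 3.59.176.3  path d0:H0→d1:-→d2:-→d3:-→d4:-→d5:-→d6:-→d7:-→d8:-→d9:-→d10:-→d11:-→d12:-→d13:-→d14:-→d15:-→d16:-→d17:-→d18:-→d19:-→d20:H3→d21:H1  best=H1
  - 3.59.180.171/32 clear@32
  add 3.59.180.128/26 -> H3 at depth 26
  add 142.21.0.0/16 -> H2 at depth 16
  add 0.0.0.0/0 -> H3 at depth 0
  ? 3.59.176.0  path d0:H3→d1:-→d2:-→d3:-→d4:-→d5:-→d6:-→d7:-→d8:-→d9:-→d10:-→d11:-→d12:-→d13:-→d14:-→d15:-→d16:-→d17:-→d18:-→d19:-→d20:H3→d21:H1  best=H1
  ? 142.21.184.1  path d0:H3→d1:-→d2:-→d3:-→d4:-→d5:-→d6:-→d7:-→d8:H2→d9:-→d10:-→d11:-→d12:-→d13:-→d14:-→d15:-→d16:H2→d17:-→d18:-→d19:-→d20:-→d21:-→d22:-→d23:-→d24:H3  best=H3
  ? 142.21.1.34  path d0:H3→d1:-→d2:-→d3:-→d4:-→d5:-→d6:-→d7:-→d8:H2→d9:-→d10:-→d11:-→d12:-→d13:-→d14:-→d15:-→d16:H2  best=H2
  ? 142.21.135.76  path d0:H3→d1:-→d2:-→d3:-→d4:-→d5:-→d6:-→d7:-→d8:H2→d9:-→d10:-→d11:-→d12:-→d13:-→d14:-→d15:-→d16:H2→d17:-→d18:-  best=H2
  add 142.21.184.109/32 -> H1 at depth 32

== LOOKUPS ==
["H2","H2","H2","H4","H2","H2","H1","H2","H1","H0","H1","H1","H3","H2","H2"]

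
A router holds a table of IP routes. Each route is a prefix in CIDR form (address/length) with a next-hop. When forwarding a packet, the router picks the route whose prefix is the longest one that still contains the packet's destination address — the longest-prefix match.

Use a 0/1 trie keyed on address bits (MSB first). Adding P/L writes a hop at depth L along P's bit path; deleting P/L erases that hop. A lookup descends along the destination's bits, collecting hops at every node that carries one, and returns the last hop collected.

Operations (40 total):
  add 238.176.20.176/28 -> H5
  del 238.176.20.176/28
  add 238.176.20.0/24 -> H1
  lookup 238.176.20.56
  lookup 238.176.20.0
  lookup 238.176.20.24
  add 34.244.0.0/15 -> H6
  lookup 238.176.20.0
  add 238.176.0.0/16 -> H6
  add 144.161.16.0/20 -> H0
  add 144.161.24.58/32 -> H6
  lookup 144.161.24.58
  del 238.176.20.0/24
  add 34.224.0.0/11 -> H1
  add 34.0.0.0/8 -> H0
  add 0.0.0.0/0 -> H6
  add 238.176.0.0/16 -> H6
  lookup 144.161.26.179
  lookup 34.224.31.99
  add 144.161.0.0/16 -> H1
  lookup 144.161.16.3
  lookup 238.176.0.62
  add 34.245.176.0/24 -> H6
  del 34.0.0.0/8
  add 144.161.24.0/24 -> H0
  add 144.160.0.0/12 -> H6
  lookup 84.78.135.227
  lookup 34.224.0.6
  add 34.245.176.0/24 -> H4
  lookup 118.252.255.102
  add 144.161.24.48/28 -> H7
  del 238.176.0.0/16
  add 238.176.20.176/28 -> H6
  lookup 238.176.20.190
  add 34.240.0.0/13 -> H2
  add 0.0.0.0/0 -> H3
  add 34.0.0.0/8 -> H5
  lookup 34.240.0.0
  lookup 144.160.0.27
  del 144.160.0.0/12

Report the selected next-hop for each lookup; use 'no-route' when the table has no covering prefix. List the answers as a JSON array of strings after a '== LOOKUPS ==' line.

Apply in order:
  add 238.176.20.176/28 -> H5 at depth 28
  del 238.176.20.176/28 (clear depth 28)
  add 238.176.20.0/24 -> H1 at depth 24
  Q 238.176.20.56: descend 111011101011000000010100 ; hops seen [H1] ; pick H1
  Q 238.176.20.0: descend 111011101011000000010100 ; hops seen [H1] ; pick H1
  Q 238.176.20.24: descend 111011101011000000010100 ; hops seen [H1] ; pick H1
  add 34.244.0.0/15 -> H6 at depth 15
  Q 238.176.20.0: descend 111011101011000000010100 ; hops seen [H1] ; pick H1
  add 238.176.0.0/16 -> H6 at depth 16
  add 144.161.16.0/20 -> H0 at depth 20
  add 144.161.24.58/32 -> H6 at depth 32
  Q 144.161.24.58: descend 10010000101000010001100000111010 ; hops seen [H0,H6] ; pick H6
  del 238.176.20.0/24 (clear depth 24)
  add 34.224.0.0/11 -> H1 at depth 11
  add 34.0.0.0/8 -> H0 at depth 8
  add 0.0.0.0/0 -> H6 at depth 0
  add 238.176.0.0/16 -> H6 at depth 16
  Q 144.161.26.179: descend 1001000010100001000110 ; hops seen [H6,H0] ; pick H0
  Q 34.224.31.99: descend 00100010111 ; hops seen [H6,H0,H1] ; pick H1
  add 144.161.0.0/16 -> H1 at depth 16
  Q 144.161.16.3: descend 10010000101000010001 ; hops seen [H6,H1,H0] ; pick H0
  Q 238.176.0.62: descend 1110111010110000000 ; hops seen [H6,H6] ; pick H6
  add 34.245.176.0/24 -> H6 at depth 24
  del 34.0.0.0/8 (clear depth 8)
  add 144.161.24.0/24 -> H0 at depth 24
  add 144.160.0.0/12 -> H6 at depth 12
  Q 84.78.135.227: descend 0 ; hops seen [H6] ; pick H6
  Q 34.224.0.6: descend 00100010111 ; hops seen [H6,H1] ; pick H1
  add 34.245.176.0/24 -> H4 at depth 24
  Q 118.252.255.102: descend 0 ; hops seen [H6] ; pick H6
  add 144.161.24.48/28 -> H7 at depth 28
  del 238.176.0.0/16 (clear depth 16)
  add 238.176.20.176/28 -> H6 at depth 28
  Q 238.176.20.190: descend 1110111010110000000101001011 ; hops seen [H6,H6] ; pick H6
  add 34.240.0.0/13 -> H2 at depth 13
  add 0.0.0.0/0 -> H3 at depth 0
  add 34.0.0.0/8 -> H5 at depth 8
  Q 34.240.0.0: descend 0010001011110 ; hops seen [H3,H5,H1,H2] ; pick H2
  Q 144.160.0.27: descend 100100001010000 ; hops seen [H3,H6] ; pick H6
  del 144.160.0.0/12 (clear depth 12)

== LOOKUPS ==
["H1","H1","H1","H1","H6","H0","H1","H0","H6","H6","H1","H6","H6","H2","H6"]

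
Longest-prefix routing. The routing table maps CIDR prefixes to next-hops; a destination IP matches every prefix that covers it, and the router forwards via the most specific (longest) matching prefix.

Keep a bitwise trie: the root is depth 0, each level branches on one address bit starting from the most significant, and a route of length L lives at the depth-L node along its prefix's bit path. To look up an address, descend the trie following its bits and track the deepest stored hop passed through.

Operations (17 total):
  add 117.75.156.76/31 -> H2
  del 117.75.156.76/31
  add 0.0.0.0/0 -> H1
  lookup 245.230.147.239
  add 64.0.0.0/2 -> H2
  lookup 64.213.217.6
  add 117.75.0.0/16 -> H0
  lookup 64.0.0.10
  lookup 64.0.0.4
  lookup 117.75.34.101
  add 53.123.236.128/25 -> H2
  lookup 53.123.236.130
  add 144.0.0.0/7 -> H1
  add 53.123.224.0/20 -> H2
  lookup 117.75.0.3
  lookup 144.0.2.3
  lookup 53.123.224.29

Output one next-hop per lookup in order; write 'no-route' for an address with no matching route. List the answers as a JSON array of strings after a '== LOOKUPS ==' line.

Apply in order:
  add 117.75.156.76/31 -> H2 at depth 31
  - 117.75.156.76/31 clear@31
  add 0.0.0.0/0 -> H1 at depth 0
  ? 245.230.147.239  path d0:H1  best=H1
  add 64.0.0.0/2 -> H2 at depth 2
  ? 64.213.217.6  path d0:H1→d1:-→d2:H2  best=H2
  add 117.75.0.0/16 -> H0 at depth 16
  ? 64.0.0.10  path d0:H1→d1:-→d2:H2  best=H2
  ? 64.0.0.4  path d0:H1→d1:-→d2:H2  best=H2
  ? 117.75.34.101  path d0:H1→d1:-→d2:H2→d3:-→d4:-→d5:-→d6:-→d7:-→d8:-→d9:-→d10:-→d11:-→d12:-→d13:-→d14:-→d15:-→d16:H0  best=H0
  add 53.123.236.128/25 -> H2 at depth 25
  ? 53.123.236.130  path d0:H1→d1:-→d2:-→d3:-→d4:-→d5:-→d6:-→d7:-→d8:-→d9:-→d10:-→d11:-→d12:-→d13:-→d14:-→d15:-→d16:-→d17:-→d18:-→d19:-→d20:-→d21:-→d22:-→d23:-→d24:-→d25:H2  best=H2
  add 144.0.0.0/7 -> H1 at depth 7
  add 53.123.224.0/20 -> H2 at depth 20
  ? 117.75.0.3  path d0:H1→d1:-→d2:H2→d3:-→d4:-→d5:-→d6:-→d7:-→d8:-→d9:-→d10:-→d11:-→d12:-→d13:-→d14:-→d15:-→d16:H0  best=H0
  ? 144.0.2.3  path d0:H1→d1:-→d2:-→d3:-→d4:-→d5:-→d6:-→d7:H1  best=H1
  ? 53.123.224.29  path d0:H1→d1:-→d2:-→d3:-→d4:-→d5:-→d6:-→d7:-→d8:-→d9:-→d10:-→d11:-→d12:-→d13:-→d14:-→d15:-→d16:-→d17:-→d18:-→d19:-→d20:H2  best=H2

== LOOKUPS ==
["H1","H2","H2","H2","H0","H2","H0","H1","H2"]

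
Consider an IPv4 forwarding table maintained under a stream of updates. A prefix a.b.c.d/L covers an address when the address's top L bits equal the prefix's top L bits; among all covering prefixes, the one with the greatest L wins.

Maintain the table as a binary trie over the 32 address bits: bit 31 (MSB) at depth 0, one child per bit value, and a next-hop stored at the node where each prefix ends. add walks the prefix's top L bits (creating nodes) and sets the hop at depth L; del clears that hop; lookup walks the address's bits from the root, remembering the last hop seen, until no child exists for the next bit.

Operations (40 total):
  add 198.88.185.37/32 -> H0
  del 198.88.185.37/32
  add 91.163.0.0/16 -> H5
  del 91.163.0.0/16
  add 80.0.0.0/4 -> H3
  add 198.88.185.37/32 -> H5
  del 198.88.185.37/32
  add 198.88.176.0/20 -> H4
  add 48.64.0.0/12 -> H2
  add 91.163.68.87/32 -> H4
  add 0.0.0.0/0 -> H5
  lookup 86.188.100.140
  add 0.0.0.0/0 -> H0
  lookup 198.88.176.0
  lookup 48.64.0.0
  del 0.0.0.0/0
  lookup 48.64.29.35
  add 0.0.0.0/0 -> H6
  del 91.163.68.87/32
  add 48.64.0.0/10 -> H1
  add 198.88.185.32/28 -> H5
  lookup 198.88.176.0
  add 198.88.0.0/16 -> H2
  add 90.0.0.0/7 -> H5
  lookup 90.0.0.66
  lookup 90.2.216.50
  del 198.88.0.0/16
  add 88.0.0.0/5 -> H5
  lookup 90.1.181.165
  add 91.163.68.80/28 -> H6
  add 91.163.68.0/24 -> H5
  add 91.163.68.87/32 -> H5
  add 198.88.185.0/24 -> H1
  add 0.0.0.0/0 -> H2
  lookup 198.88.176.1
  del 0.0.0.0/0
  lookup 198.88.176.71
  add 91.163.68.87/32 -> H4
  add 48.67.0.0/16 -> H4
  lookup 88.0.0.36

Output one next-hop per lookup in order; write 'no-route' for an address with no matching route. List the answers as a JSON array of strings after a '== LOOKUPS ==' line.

Process each operation:
  add 198.88.185.37/32 -> H0 at depth 32
  - 198.88.185.37/32 clear@32
  add 91.163.0.0/16 -> H5 at depth 16
  - 91.163.0.0/16 clear@16
  add 80.0.0.0/4 -> H3 at depth 4
  add 198.88.185.37/32 -> H5 at depth 32
  - 198.88.185.37/32 clear@32
  add 198.88.176.0/20 -> H4 at depth 20
  add 48.64.0.0/12 -> H2 at depth 12
  add 91.163.68.87/32 -> H4 at depth 32
  add 0.0.0.0/0 -> H5 at depth 0
  lookup 86.188.100.140: bits 0101 walk d0:H5→d1:-→d2:-→d3:-→d4:H3 -> H3
  add 0.0.0.0/0 -> H0 at depth 0
  lookup 198.88.176.0: bits 11000110010110001011 walk d0:H0→d1:-→d2:-→d3:-→d4:-→d5:-→d6:-→d7:-→d8:-→d9:-→d10:-→d11:-→d12:-→d13:-→d14:-→d15:-→d16:-→d17:-→d18:-→d19:-→d20:H4 -> H4
  lookup 48.64.0.0: bits 001100000100 walk d0:H0→d1:-→d2:-→d3:-→d4:-→d5:-→d6:-→d7:-→d8:-→d9:-→d10:-→d11:-→d12:H2 -> H2
  - 0.0.0.0/0 clear@0
  lookup 48.64.29.35: bits 001100000100 walk d0:-→d1:-→d2:-→d3:-→d4:-→d5:-→d6:-→d7:-→d8:-→d9:-→d10:-→d11:-→d12:H2 -> H2
  add 0.0.0.0/0 -> H6 at depth 0
  - 91.163.68.87/32 clear@32
  add 48.64.0.0/10 -> H1 at depth 10
  add 198.88.185.32/28 -> H5 at depth 28
  lookup 198.88.176.0: bits 11000110010110001011 walk d0:H6→d1:-→d2:-→d3:-→d4:-→d5:-→d6:-→d7:-→d8:-→d9:-→d10:-→d11:-→d12:-→d13:-→d14:-→d15:-→d16:-→d17:-→d18:-→d19:-→d20:H4 -> H4
  add 198.88.0.0/16 -> H2 at depth 16
  add 90.0.0.0/7 -> H5 at depth 7
  lookup 90.0.0.66: bits 0101101 walk d0:H6→d1:-→d2:-→d3:-→d4:H3→d5:-→d6:-→d7:H5 -> H5
  lookup 90.2.216.50: bits 0101101 walk d0:H6→d1:-→d2:-→d3:-→d4:H3→d5:-→d6:-→d7:H5 -> H5
  - 198.88.0.0/16 clear@16
  add 88.0.0.0/5 -> H5 at depth 5
  lookup 90.1.181.165: bits 0101101 walk d0:H6→d1:-→d2:-→d3:-→d4:H3→d5:H5→d6:-→d7:H5 -> H5
  add 91.163.68.80/28 -> H6 at depth 28
  add 91.163.68.0/24 -> H5 at depth 24
  add 91.163.68.87/32 -> H5 at depth 32
  add 198.88.185.0/24 -> H1 at depth 24
  add 0.0.0.0/0 -> H2 at depth 0
  lookup 198.88.176.1: bits 11000110010110001011 walk d0:H2→d1:-→d2:-→d3:-→d4:-→d5:-→d6:-→d7:-→d8:-→d9:-→d10:-→d11:-→d12:-→d13:-→d14:-→d15:-→d16:-→d17:-→d18:-→d19:-→d20:H4 -> H4
  - 0.0.0.0/0 clear@0
  lookup 198.88.176.71: bits 11000110010110001011 walk d0:-→d1:-→d2:-→d3:-→d4:-→d5:-→d6:-→d7:-→d8:-→d9:-→d10:-→d11:-→d12:-→d13:-→d14:-→d15:-→d16:-→d17:-→d18:-→d19:-→d20:H4 -> H4
  add 91.163.68.87/32 -> H4 at depth 32
  add 48.67.0.0/16 -> H4 at depth 16
  lookup 88.0.0.36: bits 010110 walk d0:-→d1:-→d2:-→d3:-→d4:H3→d5:H5→d6:- -> H5

== LOOKUPS ==
["H3","H4","H2","H2","H4","H5","H5","H5","H4","H4","H5"]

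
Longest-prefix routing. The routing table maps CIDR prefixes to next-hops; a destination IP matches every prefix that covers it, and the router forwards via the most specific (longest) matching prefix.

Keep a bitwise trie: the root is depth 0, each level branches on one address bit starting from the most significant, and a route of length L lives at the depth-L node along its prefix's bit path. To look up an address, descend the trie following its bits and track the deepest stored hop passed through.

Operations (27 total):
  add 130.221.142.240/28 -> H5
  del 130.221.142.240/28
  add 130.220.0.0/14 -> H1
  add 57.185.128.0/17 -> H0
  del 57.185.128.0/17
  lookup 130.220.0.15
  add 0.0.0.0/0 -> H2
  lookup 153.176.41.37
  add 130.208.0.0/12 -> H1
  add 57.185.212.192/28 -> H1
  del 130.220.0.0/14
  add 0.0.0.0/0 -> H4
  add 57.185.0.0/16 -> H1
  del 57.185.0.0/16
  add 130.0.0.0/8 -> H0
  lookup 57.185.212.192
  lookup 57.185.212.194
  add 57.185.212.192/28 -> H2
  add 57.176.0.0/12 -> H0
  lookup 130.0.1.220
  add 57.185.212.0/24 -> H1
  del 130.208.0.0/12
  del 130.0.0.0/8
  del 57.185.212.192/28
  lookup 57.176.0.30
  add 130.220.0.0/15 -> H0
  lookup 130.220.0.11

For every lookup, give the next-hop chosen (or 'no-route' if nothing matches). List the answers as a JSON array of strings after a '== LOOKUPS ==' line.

Process each operation:
  add 130.221.142.240/28 -> H5 at depth 28
  del 130.221.142.240/28 (clear depth 28)
  add 130.220.0.0/14 -> H1 at depth 14
  add 57.185.128.0/17 -> H0 at depth 17
  del 57.185.128.0/17 (clear depth 17)
  lookup 130.220.0.15: bits 100000101101110 walk d0:-→d1:-→d2:-→d3:-→d4:-→d5:-→d6:-→d7:-→d8:-→d9:-→d10:-→d11:-→d12:-→d13:-→d14:H1→d15:- -> H1
  add 0.0.0.0/0 -> H2 at depth 0
  lookup 153.176.41.37: bits 100 walk d0:H2→d1:-→d2:-→d3:- -> H2
  add 130.208.0.0/12 -> H1 at depth 12
  add 57.185.212.192/28 -> H1 at depth 28
  del 130.220.0.0/14 (clear depth 14)
  add 0.0.0.0/0 -> H4 at depth 0
  add 57.185.0.0/16 -> H1 at depth 16
  del 57.185.0.0/16 (clear depth 16)
  add 130.0.0.0/8 -> H0 at depth 8
  lookup 57.185.212.192: bits 0011100110111001110101001100 walk d0:H4→d1:-→d2:-→d3:-→d4:-→d5:-→d6:-→d7:-→d8:-→d9:-→d10:-→d11:-→d12:-→d13:-→d14:-→d15:-→d16:-→d17:-→d18:-→d19:-→d20:-→d21:-→d22:-→d23:-→d24:-→d25:-→d26:-→d27:-→d28:H1 -> H1
  lookup 57.185.212.194: bits 0011100110111001110101001100 walk d0:H4→d1:-→d2:-→d3:-→d4:-→d5:-→d6:-→d7:-→d8:-→d9:-→d10:-→d11:-→d12:-→d13:-→d14:-→d15:-→d16:-→d17:-→d18:-→d19:-→d20:-→d21:-→d22:-→d23:-→d24:-→d25:-→d26:-→d27:-→d28:H1 -> H1
  add 57.185.212.192/28 -> H2 at depth 28
  add 57.176.0.0/12 -> H0 at depth 12
  lookup 130.0.1.220: bits 10000010 walk d0:H4→d1:-→d2:-→d3:-→d4:-→d5:-→d6:-→d7:-→d8:H0 -> H0
  add 57.185.212.0/24 -> H1 at depth 24
  del 130.208.0.0/12 (clear depth 12)
  del 130.0.0.0/8 (clear depth 8)
  del 57.185.212.192/28 (clear depth 28)
  lookup 57.176.0.30: bits 001110011011 walk d0:H4→d1:-→d2:-→d3:-→d4:-→d5:-→d6:-→d7:-→d8:-→d9:-→d10:-→d11:-→d12:H0 -> H0
  add 130.220.0.0/15 -> H0 at depth 15
  lookup 130.220.0.11: bits 100000101101110 walk d0:H4→d1:-→d2:-→d3:-→d4:-→d5:-→d6:-→d7:-→d8:-→d9:-→d10:-→d11:-→d12:-→d13:-→d14:-→d15:H0 -> H0

== LOOKUPS ==
["H1","H2","H1","H1","H0","H0","H0"]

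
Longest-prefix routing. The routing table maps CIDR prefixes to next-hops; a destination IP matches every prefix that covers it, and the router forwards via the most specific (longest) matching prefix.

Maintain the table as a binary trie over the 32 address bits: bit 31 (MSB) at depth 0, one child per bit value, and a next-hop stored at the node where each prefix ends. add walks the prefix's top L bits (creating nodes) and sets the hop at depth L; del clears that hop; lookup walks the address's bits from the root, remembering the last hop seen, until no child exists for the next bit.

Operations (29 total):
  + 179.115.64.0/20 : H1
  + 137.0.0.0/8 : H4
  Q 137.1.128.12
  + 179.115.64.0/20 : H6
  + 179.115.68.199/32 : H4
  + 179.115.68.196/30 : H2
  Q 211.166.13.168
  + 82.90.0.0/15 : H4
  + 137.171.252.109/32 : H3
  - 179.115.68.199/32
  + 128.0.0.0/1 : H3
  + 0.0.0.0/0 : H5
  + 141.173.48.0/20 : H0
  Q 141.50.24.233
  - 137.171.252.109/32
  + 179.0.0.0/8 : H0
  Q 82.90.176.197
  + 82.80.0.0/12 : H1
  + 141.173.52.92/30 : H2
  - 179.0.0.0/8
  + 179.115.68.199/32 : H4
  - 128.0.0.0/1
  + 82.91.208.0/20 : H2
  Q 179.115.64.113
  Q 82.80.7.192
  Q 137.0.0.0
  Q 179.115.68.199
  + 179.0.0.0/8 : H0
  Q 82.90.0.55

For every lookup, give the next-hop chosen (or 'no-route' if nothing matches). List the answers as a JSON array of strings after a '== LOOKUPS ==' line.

Apply in order:
  add 179.115.64.0/20 -> H1 at depth 20
  add 137.0.0.0/8 -> H4 at depth 8
  lookup 137.1.128.12: bits 10001001 walk d0:-→d1:-→d2:-→d3:-→d4:-→d5:-→d6:-→d7:-→d8:H4 -> H4
  add 179.115.64.0/20 -> H6 at depth 20
  add 179.115.68.199/32 -> H4 at depth 32
  add 179.115.68.196/30 -> H2 at depth 30
  lookup 211.166.13.168: bits 1 walk d0:-→d1:- -> no-route
  add 82.90.0.0/15 -> H4 at depth 15
  add 137.171.252.109/32 -> H3 at depth 32
  del 179.115.68.199/32 (clear depth 32)
  add 128.0.0.0/1 -> H3 at depth 1
  add 0.0.0.0/0 -> H5 at depth 0
  add 141.173.48.0/20 -> H0 at depth 20
  lookup 141.50.24.233: bits 10001101 walk d0:H5→d1:H3→d2:-→d3:-→d4:-→d5:-→d6:-→d7:-→d8:- -> H3
  del 137.171.252.109/32 (clear depth 32)
  add 179.0.0.0/8 -> H0 at depth 8
  lookup 82.90.176.197: bits 010100100101101 walk d0:H5→d1:-→d2:-→d3:-→d4:-→d5:-→d6:-→d7:-→d8:-→d9:-→d10:-→d11:-→d12:-→d13:-→d14:-→d15:H4 -> H4
  add 82.80.0.0/12 -> H1 at depth 12
  add 141.173.52.92/30 -> H2 at depth 30
  del 179.0.0.0/8 (clear depth 8)
  add 179.115.68.199/32 -> H4 at depth 32
  del 128.0.0.0/1 (clear depth 1)
  add 82.91.208.0/20 -> H2 at depth 20
  lookup 179.115.64.113: bits 101100110111001101000 walk d0:H5→d1:-→d2:-→d3:-→d4:-→d5:-→d6:-→d7:-→d8:-→d9:-→d10:-→d11:-→d12:-→d13:-→d14:-→d15:-→d16:-→d17:-→d18:-→d19:-→d20:H6→d21:- -> H6
  lookup 82.80.7.192: bits 010100100101 walk d0:H5→d1:-→d2:-→d3:-→d4:-→d5:-→d6:-→d7:-→d8:-→d9:-→d10:-→d11:-→d12:H1 -> H1
  lookup 137.0.0.0: bits 10001001 walk d0:H5→d1:-→d2:-→d3:-→d4:-→d5:-→d6:-→d7:-→d8:H4 -> H4
  lookup 179.115.68.199: bits 10110011011100110100010011000111 walk d0:H5→d1:-→d2:-→d3:-→d4:-→d5:-→d6:-→d7:-→d8:-→d9:-→d10:-→d11:-→d12:-→d13:-→d14:-→d15:-→d16:-→d17:-→d18:-→d19:-→d20:H6→d21:-→d22:-→d23:-→d24:-→d25:-→d26:-→d27:-→d28:-→d29:-→d30:H2→d31:-→d32:H4 -> H4
  add 179.0.0.0/8 -> H0 at depth 8
  lookup 82.90.0.55: bits 010100100101101 walk d0:H5→d1:-→d2:-→d3:-→d4:-→d5:-→d6:-→d7:-→d8:-→d9:-→d10:-→d11:-→d12:H1→d13:-→d14:-→d15:H4 -> H4

== LOOKUPS ==
["H4","no-route","H3","H4","H6","H1","H4","H4","H4"]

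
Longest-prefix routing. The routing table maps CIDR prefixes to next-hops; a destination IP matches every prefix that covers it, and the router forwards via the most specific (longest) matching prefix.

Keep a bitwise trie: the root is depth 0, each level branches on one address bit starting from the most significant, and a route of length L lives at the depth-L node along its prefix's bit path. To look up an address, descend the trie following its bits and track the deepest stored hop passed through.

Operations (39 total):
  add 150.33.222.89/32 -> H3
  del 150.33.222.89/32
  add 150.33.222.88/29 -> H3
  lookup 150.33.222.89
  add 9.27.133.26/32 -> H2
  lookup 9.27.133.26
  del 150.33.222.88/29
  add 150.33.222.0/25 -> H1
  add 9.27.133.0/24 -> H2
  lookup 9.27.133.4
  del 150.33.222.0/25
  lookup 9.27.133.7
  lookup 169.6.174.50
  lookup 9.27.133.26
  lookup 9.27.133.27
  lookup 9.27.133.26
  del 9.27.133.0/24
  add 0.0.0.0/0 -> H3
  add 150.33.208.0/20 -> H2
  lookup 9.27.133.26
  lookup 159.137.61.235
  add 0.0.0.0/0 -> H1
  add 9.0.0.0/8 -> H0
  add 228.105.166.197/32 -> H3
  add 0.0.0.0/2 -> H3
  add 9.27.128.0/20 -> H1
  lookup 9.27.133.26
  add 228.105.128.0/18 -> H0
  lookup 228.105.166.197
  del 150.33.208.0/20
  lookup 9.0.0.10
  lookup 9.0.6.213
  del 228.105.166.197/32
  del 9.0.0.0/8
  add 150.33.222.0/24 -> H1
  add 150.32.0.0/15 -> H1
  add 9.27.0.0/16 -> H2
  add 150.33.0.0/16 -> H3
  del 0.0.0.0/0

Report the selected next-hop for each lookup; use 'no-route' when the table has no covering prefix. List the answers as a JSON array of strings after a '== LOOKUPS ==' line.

Apply in order:
  + 150.33.222.89/32 (H3) depth=32
  - 150.33.222.89/32 clear@32
  + 150.33.222.88/29 (H3) depth=29
  Q 150.33.222.89: descend 10010110001000011101111001011001 ; hops seen [H3] ; pick H3
  + 9.27.133.26/32 (H2) depth=32
  Q 9.27.133.26: descend 00001001000110111000010100011010 ; hops seen [H2] ; pick H2
  - 150.33.222.88/29 clear@29
  + 150.33.222.0/25 (H1) depth=25
  + 9.27.133.0/24 (H2) depth=24
  Q 9.27.133.4: descend 000010010001101110000101000 ; hops seen [H2] ; pick H2
  - 150.33.222.0/25 clear@25
  Q 9.27.133.7: descend 000010010001101110000101000 ; hops seen [H2] ; pick H2
  Q 169.6.174.50: descend 10 ; hops seen [∅] ; pick no-route
  Q 9.27.133.26: descend 00001001000110111000010100011010 ; hops seen [H2,H2] ; pick H2
  Q 9.27.133.27: descend 0000100100011011100001010001101 ; hops seen [H2] ; pick H2
  Q 9.27.133.26: descend 00001001000110111000010100011010 ; hops seen [H2,H2] ; pick H2
  - 9.27.133.0/24 clear@24
  + 0.0.0.0/0 (H3) depth=0
  + 150.33.208.0/20 (H2) depth=20
  Q 9.27.133.26: descend 00001001000110111000010100011010 ; hops seen [H3,H2] ; pick H2
  Q 159.137.61.235: descend 1001 ; hops seen [H3] ; pick H3
  + 0.0.0.0/0 (H1) depth=0
  + 9.0.0.0/8 (H0) depth=8
  + 228.105.166.197/32 (H3) depth=32
  + 0.0.0.0/2 (H3) depth=2
  + 9.27.128.0/20 (H1) depth=20
  Q 9.27.133.26: descend 00001001000110111000010100011010 ; hops seen [H1,H3,H0,H1,H2] ; pick H2
  + 228.105.128.0/18 (H0) depth=18
  Q 228.105.166.197: descend 11100100011010011010011011000101 ; hops seen [H1,H0,H3] ; pick H3
  - 150.33.208.0/20 clear@20
  Q 9.0.0.10: descend 00001001000 ; hops seen [H1,H3,H0] ; pick H0
  Q 9.0.6.213: descend 00001001000 ; hops seen [H1,H3,H0] ; pick H0
  - 228.105.166.197/32 clear@32
  - 9.0.0.0/8 clear@8
  + 150.33.222.0/24 (H1) depth=24
  + 150.32.0.0/15 (H1) depth=15
  + 9.27.0.0/16 (H2) depth=16
  + 150.33.0.0/16 (H3) depth=16
  - 0.0.0.0/0 clear@0

== LOOKUPS ==
["H3","H2","H2","H2","no-route","H2","H2","H2","H2","H3","H2","H3","H0","H0"]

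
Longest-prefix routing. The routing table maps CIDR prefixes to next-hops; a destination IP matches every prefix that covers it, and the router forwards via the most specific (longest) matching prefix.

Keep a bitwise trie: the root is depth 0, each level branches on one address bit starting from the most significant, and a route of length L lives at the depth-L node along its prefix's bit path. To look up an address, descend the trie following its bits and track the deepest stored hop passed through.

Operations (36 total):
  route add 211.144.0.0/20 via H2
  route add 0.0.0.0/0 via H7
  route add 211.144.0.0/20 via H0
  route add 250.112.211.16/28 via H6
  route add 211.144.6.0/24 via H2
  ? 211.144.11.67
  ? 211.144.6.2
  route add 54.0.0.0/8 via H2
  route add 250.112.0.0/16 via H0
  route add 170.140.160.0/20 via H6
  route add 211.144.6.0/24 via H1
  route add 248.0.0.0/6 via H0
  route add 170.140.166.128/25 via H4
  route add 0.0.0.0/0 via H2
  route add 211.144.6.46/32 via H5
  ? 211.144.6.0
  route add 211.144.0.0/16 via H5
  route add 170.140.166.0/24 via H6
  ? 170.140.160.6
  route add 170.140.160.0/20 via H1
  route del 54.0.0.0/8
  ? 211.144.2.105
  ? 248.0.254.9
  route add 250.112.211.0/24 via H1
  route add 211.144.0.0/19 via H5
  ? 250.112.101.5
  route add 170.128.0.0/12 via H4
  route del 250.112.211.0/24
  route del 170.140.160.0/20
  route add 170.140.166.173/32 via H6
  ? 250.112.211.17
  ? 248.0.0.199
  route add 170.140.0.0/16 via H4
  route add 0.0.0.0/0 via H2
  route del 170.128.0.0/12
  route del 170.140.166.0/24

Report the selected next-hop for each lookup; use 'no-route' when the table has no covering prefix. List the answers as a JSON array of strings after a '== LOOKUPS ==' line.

Process each operation:
  + 211.144.0.0/20 (H2) depth=20
  + 0.0.0.0/0 (H7) depth=0
  + 211.144.0.0/20 (H0) depth=20
  + 250.112.211.16/28 (H6) depth=28
  + 211.144.6.0/24 (H2) depth=24
  Q 211.144.11.67: descend 11010011100100000000 ; hops seen [H7,H0] ; pick H0
  Q 211.144.6.2: descend 110100111001000000000110 ; hops seen [H7,H0,H2] ; pick H2
  + 54.0.0.0/8 (H2) depth=8
  + 250.112.0.0/16 (H0) depth=16
  + 170.140.160.0/20 (H6) depth=20
  + 211.144.6.0/24 (H1) depth=24
  + 248.0.0.0/6 (H0) depth=6
  + 170.140.166.128/25 (H4) depth=25
  + 0.0.0.0/0 (H2) depth=0
  + 211.144.6.46/32 (H5) depth=32
  Q 211.144.6.0: descend 11010011100100000000011000 ; hops seen [H2,H0,H1] ; pick H1
  + 211.144.0.0/16 (H5) depth=16
  + 170.140.166.0/24 (H6) depth=24
  Q 170.140.160.6: descend 101010101000110010100 ; hops seen [H2,H6] ; pick H6
  + 170.140.160.0/20 (H1) depth=20
  del 54.0.0.0/8 (clear depth 8)
  Q 211.144.2.105: descend 110100111001000000000 ; hops seen [H2,H5,H0] ; pick H0
  Q 248.0.254.9: descend 111110 ; hops seen [H2,H0] ; pick H0
  + 250.112.211.0/24 (H1) depth=24
  + 211.144.0.0/19 (H5) depth=19
  Q 250.112.101.5: descend 1111101001110000 ; hops seen [H2,H0,H0] ; pick H0
  + 170.128.0.0/12 (H4) depth=12
  del 250.112.211.0/24 (clear depth 24)
  del 170.140.160.0/20 (clear depth 20)
  + 170.140.166.173/32 (H6) depth=32
  Q 250.112.211.17: descend 1111101001110000110100110001 ; hops seen [H2,H0,H0,H6] ; pick H6
  Q 248.0.0.199: descend 111110 ; hops seen [H2,H0] ; pick H0
  + 170.140.0.0/16 (H4) depth=16
  + 0.0.0.0/0 (H2) depth=0
  del 170.128.0.0/12 (clear depth 12)
  del 170.140.166.0/24 (clear depth 24)

== LOOKUPS ==
["H0","H2","H1","H6","H0","H0","H0","H6","H0"]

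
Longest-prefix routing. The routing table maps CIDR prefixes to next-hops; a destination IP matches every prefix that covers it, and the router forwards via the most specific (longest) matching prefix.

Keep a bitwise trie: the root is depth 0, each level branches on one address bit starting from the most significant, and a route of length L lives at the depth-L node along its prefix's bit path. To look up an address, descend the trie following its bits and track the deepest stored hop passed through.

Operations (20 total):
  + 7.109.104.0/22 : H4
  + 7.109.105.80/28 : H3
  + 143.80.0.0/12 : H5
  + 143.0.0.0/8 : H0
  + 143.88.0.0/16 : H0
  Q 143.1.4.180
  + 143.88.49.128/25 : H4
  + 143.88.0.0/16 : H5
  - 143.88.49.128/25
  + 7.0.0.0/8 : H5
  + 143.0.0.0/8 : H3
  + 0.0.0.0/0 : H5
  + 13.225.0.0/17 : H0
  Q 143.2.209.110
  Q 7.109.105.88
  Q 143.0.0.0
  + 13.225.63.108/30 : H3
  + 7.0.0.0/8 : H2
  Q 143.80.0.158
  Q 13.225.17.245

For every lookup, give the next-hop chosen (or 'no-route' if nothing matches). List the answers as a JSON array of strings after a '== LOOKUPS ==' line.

Trace:
  + 7.109.104.0/22 (H4) depth=22
  + 7.109.105.80/28 (H3) depth=28
  + 143.80.0.0/12 (H5) depth=12
  + 143.0.0.0/8 (H0) depth=8
  + 143.88.0.0/16 (H0) depth=16
  ? 143.1.4.180  path d0:-→d1:-→d2:-→d3:-→d4:-→d5:-→d6:-→d7:-→d8:H0→d9:-  best=H0
  + 143.88.49.128/25 (H4) depth=25
  + 143.88.0.0/16 (H5) depth=16
  del 143.88.49.128/25 (clear depth 25)
  + 7.0.0.0/8 (H5) depth=8
  + 143.0.0.0/8 (H3) depth=8
  + 0.0.0.0/0 (H5) depth=0
  + 13.225.0.0/17 (H0) depth=17
  ? 143.2.209.110  path d0:H5→d1:-→d2:-→d3:-→d4:-→d5:-→d6:-→d7:-→d8:H3→d9:-  best=H3
  ? 7.109.105.88  path d0:H5→d1:-→d2:-→d3:-→d4:-→d5:-→d6:-→d7:-→d8:H5→d9:-→d10:-→d11:-→d12:-→d13:-→d14:-→d15:-→d16:-→d17:-→d18:-→d19:-→d20:-→d21:-→d22:H4→d23:-→d24:-→d25:-→d26:-→d27:-→d28:H3  best=H3
  ? 143.0.0.0  path d0:H5→d1:-→d2:-→d3:-→d4:-→d5:-→d6:-→d7:-→d8:H3→d9:-  best=H3
  + 13.225.63.108/30 (H3) depth=30
  + 7.0.0.0/8 (H2) depth=8
  ? 143.80.0.158  path d0:H5→d1:-→d2:-→d3:-→d4:-→d5:-→d6:-→d7:-→d8:H3→d9:-→d10:-→d11:-→d12:H5  best=H5
  ? 13.225.17.245  path d0:H5→d1:-→d2:-→d3:-→d4:-→d5:-→d6:-→d7:-→d8:-→d9:-→d10:-→d11:-→d12:-→d13:-→d14:-→d15:-→d16:-→d17:H0→d18:-  best=H0

== LOOKUPS ==
["H0","H3","H3","H3","H5","H0"]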